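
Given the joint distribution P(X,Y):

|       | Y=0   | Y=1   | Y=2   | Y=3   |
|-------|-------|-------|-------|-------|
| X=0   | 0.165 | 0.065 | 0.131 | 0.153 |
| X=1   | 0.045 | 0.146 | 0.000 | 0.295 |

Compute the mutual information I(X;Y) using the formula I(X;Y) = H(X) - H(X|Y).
0.2391 bits

I(X;Y) = H(X) - H(X|Y)

Marginal of X (row sums):
  P(X=0) = 0.165 + 0.065 + 0.131 + 0.153 = 0.514
  P(X=1) = 0.045 + 0.146 + 0.000 + 0.295 = 0.486
H(X) = -[0.514·log₂(0.514) + 0.486·log₂(0.486)]
  = 0.49352 + 0.50591 = 0.99943 bits

Marginal of Y (column sums):
  P(Y=0) = 0.165 + 0.045 = 0.210
  P(Y=1) = 0.065 + 0.146 = 0.211
  P(Y=2) = 0.131 + 0.000 = 0.131
  P(Y=3) = 0.153 + 0.295 = 0.448
H(X|Y) = Σ_y P(y)·H(X|Y=y):
  Y=0: P(Y=0) = 0.210, P(X|Y=0) = (11/14, 3/14) → H(X|Y=0) = 0.74960
  Y=1: P(Y=1) = 0.211, P(X|Y=1) = (65/211, 146/211) → H(X|Y=1) = 0.89092
  Y=2: P(Y=2) = 0.131, P(X|Y=2) = (1, 0) → H(X|Y=2) = 0.00000
  Y=3: P(Y=3) = 0.448, P(X|Y=3) = (153/448, 295/448) → H(X|Y=3) = 0.92626
H(X|Y) = 0.210·0.74960 + 0.211·0.89092 + 0.131·0.00000 + 0.448·0.92626 = 0.76036 bits

I(X;Y) = H(X) - H(X|Y) = 0.99943 - 0.76036 = 0.2391 bits

Cross-check via I(X;Y) = H(X) + H(Y) - H(X,Y): computing H(Y) from the column sums and H(X,Y) from the 8 cells in the same way gives H(Y) = 1.84957 bits and H(X,Y) = 2.60993 bits, so
I(X;Y) = 0.99943 + 1.84957 - 2.60993 = 0.2391 bits ✓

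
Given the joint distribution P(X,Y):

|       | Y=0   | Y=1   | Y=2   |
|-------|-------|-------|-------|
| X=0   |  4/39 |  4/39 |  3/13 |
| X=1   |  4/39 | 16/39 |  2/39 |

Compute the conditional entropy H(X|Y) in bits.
0.7683 bits

H(X|Y) = H(X,Y) - H(Y)

H(X,Y) = -Σ_{x,y} P(x,y) log₂ P(x,y). Per-cell terms -P(x,y)·log₂P(x,y):
  X=0: 0.33696, 0.33696, 0.48819
  X=1: 0.33696, 0.52734, 0.21976
Sum of the 6 terms: H(X,Y) = 2.2462 bits

Marginal of Y (column sums):
  P(Y=0) = 4/39 + 4/39 = 8/39
  P(Y=1) = 4/39 + 16/39 = 20/39
  P(Y=2) = 3/13 + 2/39 = 11/39
H(Y) = -[(8/39)·log₂(8/39) + (20/39)·log₂(20/39) + (11/39)·log₂(11/39)]
  = 0.46880 + 0.49409 + 0.51502 = 1.4779 bits

H(X|Y) = H(X,Y) - H(Y) = 2.2462 - 1.4779 = 0.7683 bits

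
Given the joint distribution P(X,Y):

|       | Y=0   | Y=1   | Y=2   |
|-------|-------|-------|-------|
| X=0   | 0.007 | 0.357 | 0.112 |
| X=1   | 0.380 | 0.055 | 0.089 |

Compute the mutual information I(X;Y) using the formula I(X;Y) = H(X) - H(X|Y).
0.5151 bits

I(X;Y) = H(X) - H(X|Y)

Marginal of X (row sums):
  P(X=0) = 0.007 + 0.357 + 0.112 = 0.476
  P(X=1) = 0.380 + 0.055 + 0.089 = 0.524
H(X) = -[0.476·log₂(0.476) + 0.524·log₂(0.524)]
  = 0.50978 + 0.48856 = 0.9983 bits

Marginal of Y (column sums):
  P(Y=0) = 0.007 + 0.380 = 0.387
  P(Y=1) = 0.357 + 0.055 = 0.412
  P(Y=2) = 0.112 + 0.089 = 0.201
H(X|Y) = Σ_y P(y)·H(X|Y=y):
  Y=0: P(Y=0) = 0.387, P(X|Y=0) = (7/387, 380/387) → H(X|Y=0) = 0.13057
  Y=1: P(Y=1) = 0.412, P(X|Y=1) = (357/412, 55/412) → H(X|Y=1) = 0.56695
  Y=2: P(Y=2) = 0.201, P(X|Y=2) = (112/201, 89/201) → H(X|Y=2) = 0.99053
H(X|Y) = 0.387·0.13057 + 0.412·0.56695 + 0.201·0.99053 = 0.4832 bits

I(X;Y) = H(X) - H(X|Y) = 0.9983 - 0.4832 = 0.5151 bits

Cross-check via I(X;Y) = H(X) + H(Y) - H(X,Y): computing H(Y) from the column sums and H(X,Y) from the 6 cells in the same way gives H(Y) = 1.5224 bits and H(X,Y) = 2.0056 bits, so
I(X;Y) = 0.9983 + 1.5224 - 2.0056 = 0.5151 bits ✓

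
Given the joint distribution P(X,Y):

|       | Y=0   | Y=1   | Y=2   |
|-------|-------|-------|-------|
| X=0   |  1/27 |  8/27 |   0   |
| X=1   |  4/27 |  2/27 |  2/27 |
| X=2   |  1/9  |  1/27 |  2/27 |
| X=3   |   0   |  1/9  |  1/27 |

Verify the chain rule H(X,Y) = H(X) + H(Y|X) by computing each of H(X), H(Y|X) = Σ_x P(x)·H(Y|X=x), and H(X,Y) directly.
H(X) = 1.9386 bits, H(Y|X) = 1.0566 bits, H(X,Y) = 2.9953 bits

Marginal of X (row sums):
  P(X=0) = 1/27 + 8/27 + 0 = 1/3
  P(X=1) = 4/27 + 2/27 + 2/27 = 8/27
  P(X=2) = 1/9 + 1/27 + 2/27 = 2/9
  P(X=3) = 0 + 1/9 + 1/27 = 4/27
H(X) = -[(1/3)·log₂(1/3) + (8/27)·log₂(8/27) + (2/9)·log₂(2/9) + (4/27)·log₂(4/27)]
  = 0.52832 + 0.51997 + 0.48221 + 0.40813 = 1.9386 bits

H(Y|X) = Σ_x P(x)·H(Y|X=x):
  X=0: P(X=0) = 1/3, P(Y|X=0) = (1/9, 8/9, 0) → H(Y|X=0) = 0.50326
  X=1: P(X=1) = 8/27, P(Y|X=1) = (1/2, 1/4, 1/4) → H(Y|X=1) = 1.50000
  X=2: P(X=2) = 2/9, P(Y|X=2) = (1/2, 1/6, 1/3) → H(Y|X=2) = 1.45915
  X=3: P(X=3) = 4/27, P(Y|X=3) = (0, 3/4, 1/4) → H(Y|X=3) = 0.81128
H(Y|X) = (1/3)·0.50326 + (8/27)·1.50000 + (2/9)·1.45915 + (4/27)·0.81128 = 1.0566 bits

H(X,Y) = -Σ_{x,y} P(x,y) log₂ P(x,y). Per-cell terms -P(x,y)·log₂P(x,y):
  X=0: 0.17611, 0.51997, 0.00000
  X=1: 0.40813, 0.27814, 0.27814
  X=2: 0.35221, 0.17611, 0.27814
  X=3: 0.00000, 0.35221, 0.17611
  (cells with P = 0 contribute 0)
Sum of the 12 terms: H(X,Y) = 2.9953 bits

Chain rule check:
  H(X) + H(Y|X) = 1.9386 + 1.0566 = 2.9952 bits
  H(X,Y) = 2.9953 bits
✓ Chain rule verified (Δ = 0.0001 is 4-dp rounding noise: each of the three values was rounded independently).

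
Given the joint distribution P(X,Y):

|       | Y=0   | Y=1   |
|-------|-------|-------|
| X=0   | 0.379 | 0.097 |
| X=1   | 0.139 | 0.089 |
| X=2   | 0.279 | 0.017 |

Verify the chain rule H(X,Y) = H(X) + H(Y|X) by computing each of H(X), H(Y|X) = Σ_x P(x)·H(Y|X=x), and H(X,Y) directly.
H(X) = 1.5160 bits, H(Y|X) = 0.6611 bits, H(X,Y) = 2.1771 bits

Marginal of X (row sums):
  P(X=0) = 0.379 + 0.097 = 0.476
  P(X=1) = 0.139 + 0.089 = 0.228
  P(X=2) = 0.279 + 0.017 = 0.296
H(X) = -[0.476·log₂(0.476) + 0.228·log₂(0.228) + 0.296·log₂(0.296)]
  = 0.509780 + 0.486300 + 0.519874 = 1.5160 bits

H(Y|X) = Σ_x P(x)·H(Y|X=x):
  X=0: P(X=0) = 0.476, P(Y|X=0) = (379/476, 97/476) → H(Y|X=0) = 0.729427
  X=1: P(X=1) = 0.228, P(Y|X=1) = (139/228, 89/228) → H(Y|X=1) = 0.965026
  X=2: P(X=2) = 0.296, P(Y|X=2) = (279/296, 17/296) → H(Y|X=2) = 0.317167
H(Y|X) = 0.476·0.729427 + 0.228·0.965026 + 0.296·0.317167 = 0.6611 bits

H(X,Y) = -Σ_{x,y} P(x,y) log₂ P(x,y). Per-cell terms -P(x,y)·log₂P(x,y):
  X=0: 0.530498, 0.326490
  X=1: 0.395711, 0.310615
  X=2: 0.513824, 0.099931
Sum of the 6 terms: H(X,Y) = 2.1771 bits

Chain rule check:
  H(X) + H(Y|X) = 1.5160 + 0.6611 = 2.1771 bits
  H(X,Y) = 2.1771 bits
✓ Chain rule verified.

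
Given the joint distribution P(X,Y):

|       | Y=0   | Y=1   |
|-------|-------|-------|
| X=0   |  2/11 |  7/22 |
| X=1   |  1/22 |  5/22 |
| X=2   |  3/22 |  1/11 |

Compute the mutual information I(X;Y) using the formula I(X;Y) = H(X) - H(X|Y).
0.0749 bits

I(X;Y) = H(X) - H(X|Y)

Marginal of X (row sums):
  P(X=0) = 2/11 + 7/22 = 1/2
  P(X=1) = 1/22 + 5/22 = 3/11
  P(X=2) = 3/22 + 1/11 = 5/22
H(X) = -[(1/2)·log₂(1/2) + (3/11)·log₂(3/11) + (5/22)·log₂(5/22)]
  = 0.5000 + 0.5112 + 0.4858 = 1.4970 bits

Marginal of Y (column sums):
  P(Y=0) = 2/11 + 1/22 + 3/22 = 4/11
  P(Y=1) = 7/22 + 5/22 + 1/11 = 7/11
H(X|Y) = Σ_y P(y)·H(X|Y=y):
  Y=0: P(Y=0) = 4/11, P(X|Y=0) = (1/2, 1/8, 3/8) → H(X|Y=0) = 1.4056
  Y=1: P(Y=1) = 7/11, P(X|Y=1) = (1/2, 5/14, 1/7) → H(X|Y=1) = 1.4316
H(X|Y) = (4/11)·1.4056 + (7/11)·1.4316 = 1.4221 bits

I(X;Y) = H(X) - H(X|Y) = 1.4970 - 1.4221 = 0.0749 bits

Cross-check via I(X;Y) = H(X) + H(Y) - H(X,Y): computing H(Y) from the column sums and H(X,Y) from the 6 cells in the same way gives H(Y) = 0.9457 bits and H(X,Y) = 2.3678 bits, so
I(X;Y) = 1.4970 + 0.9457 - 2.3678 = 0.0749 bits ✓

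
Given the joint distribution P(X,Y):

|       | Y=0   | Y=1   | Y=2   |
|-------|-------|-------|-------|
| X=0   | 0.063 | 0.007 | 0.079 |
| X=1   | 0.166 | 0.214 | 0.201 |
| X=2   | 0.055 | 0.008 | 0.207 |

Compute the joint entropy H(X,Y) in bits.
2.7182 bits

H(X,Y) = -Σ_{x,y} P(x,y) log₂ P(x,y). Per-cell terms -P(x,y)·log₂P(x,y):
  X=0: 0.251276, 0.050109, 0.289298
  X=1: 0.430064, 0.476004, 0.465261
  X=2: 0.230143, 0.055726, 0.470366
Sum of the 9 terms: H(X,Y) = 2.7182 bits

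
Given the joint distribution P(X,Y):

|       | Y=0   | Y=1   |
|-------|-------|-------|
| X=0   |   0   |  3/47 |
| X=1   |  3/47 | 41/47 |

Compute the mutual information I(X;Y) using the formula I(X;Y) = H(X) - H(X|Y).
0.0063 bits

I(X;Y) = H(X) - H(X|Y)

Marginal of X (row sums):
  P(X=0) = 0 + 3/47 = 3/47
  P(X=1) = 3/47 + 41/47 = 44/47
H(X) = -[(3/47)·log₂(3/47) + (44/47)·log₂(44/47)]
  = 0.25338 + 0.08908 = 0.34246 bits

Marginal of Y (column sums):
  P(Y=0) = 0 + 3/47 = 3/47
  P(Y=1) = 3/47 + 41/47 = 44/47
H(X|Y) = Σ_y P(y)·H(X|Y=y):
  Y=0: P(Y=0) = 3/47, P(X|Y=0) = (0, 1) → H(X|Y=0) = 0.00000
  Y=1: P(Y=1) = 44/47, P(X|Y=1) = (3/44, 41/44) → H(X|Y=1) = 0.35910
H(X|Y) = (3/47)·0.00000 + (44/47)·0.35910 = 0.33618 bits

I(X;Y) = H(X) - H(X|Y) = 0.34246 - 0.33618 = 0.0063 bits

Cross-check via I(X;Y) = H(X) + H(Y) - H(X,Y): computing H(Y) from the column sums and H(X,Y) from the 4 cells in the same way gives H(Y) = 0.34246 bits and H(X,Y) = 0.67864 bits, so
I(X;Y) = 0.34246 + 0.34246 - 0.67864 = 0.0063 bits ✓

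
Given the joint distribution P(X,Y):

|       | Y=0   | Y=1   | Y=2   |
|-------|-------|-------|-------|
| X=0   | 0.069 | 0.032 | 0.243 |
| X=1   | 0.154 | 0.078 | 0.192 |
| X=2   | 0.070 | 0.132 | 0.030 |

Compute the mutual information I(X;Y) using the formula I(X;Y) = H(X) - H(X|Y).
0.1846 bits

I(X;Y) = H(X) - H(X|Y)

Marginal of X (row sums):
  P(X=0) = 0.069 + 0.032 + 0.243 = 0.344
  P(X=1) = 0.154 + 0.078 + 0.192 = 0.424
  P(X=2) = 0.070 + 0.132 + 0.030 = 0.232
H(X) = -[0.344·log₂(0.344) + 0.424·log₂(0.424) + 0.232·log₂(0.232)]
  = 0.529595 + 0.524854 + 0.489010 = 1.54346 bits

Marginal of Y (column sums):
  P(Y=0) = 0.069 + 0.154 + 0.070 = 0.293
  P(Y=1) = 0.032 + 0.078 + 0.132 = 0.242
  P(Y=2) = 0.243 + 0.192 + 0.030 = 0.465
H(X|Y) = Σ_y P(y)·H(X|Y=y):
  Y=0: P(Y=0) = 0.293, P(X|Y=0) = (69/293, 154/293, 70/293) → H(X|Y=0) = 1.472494
  Y=1: P(Y=1) = 0.242, P(X|Y=1) = (16/121, 39/121, 6/11) → H(X|Y=1) = 1.389436
  Y=2: P(Y=2) = 0.465, P(X|Y=2) = (81/155, 64/155, 2/31) → H(X|Y=2) = 1.271304
H(X|Y) = 0.293·1.472494 + 0.242·1.389436 + 0.465·1.271304 = 1.35884 bits

I(X;Y) = H(X) - H(X|Y) = 1.54346 - 1.35884 = 0.1846 bits

Cross-check via I(X;Y) = H(X) + H(Y) - H(X,Y): computing H(Y) from the column sums and H(X,Y) from the 9 cells in the same way gives H(Y) = 1.52795 bits and H(X,Y) = 2.88679 bits, so
I(X;Y) = 1.54346 + 1.52795 - 2.88679 = 0.1846 bits ✓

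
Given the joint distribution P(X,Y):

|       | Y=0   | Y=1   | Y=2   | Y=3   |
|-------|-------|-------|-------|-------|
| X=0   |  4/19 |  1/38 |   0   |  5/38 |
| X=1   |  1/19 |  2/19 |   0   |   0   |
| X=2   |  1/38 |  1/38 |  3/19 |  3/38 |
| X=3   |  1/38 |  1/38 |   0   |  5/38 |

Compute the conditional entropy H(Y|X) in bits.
1.2904 bits

H(Y|X) = H(X,Y) - H(X)

H(X,Y) = -Σ_{x,y} P(x,y) log₂ P(x,y). Per-cell terms -P(x,y)·log₂P(x,y):
  X=0: 0.4732, 0.1381, 0.0000, 0.3850
  X=1: 0.2236, 0.3419, 0.0000, 0.0000
  X=2: 0.1381, 0.1381, 0.4205, 0.2892
  X=3: 0.1381, 0.1381, 0.0000, 0.3850
  (cells with P = 0 contribute 0)
Sum of the 16 terms: H(X,Y) = 3.2089 bits

Marginal of X (row sums):
  P(X=0) = 4/19 + 1/38 + 0 + 5/38 = 7/19
  P(X=1) = 1/19 + 2/19 + 0 + 0 = 3/19
  P(X=2) = 1/38 + 1/38 + 3/19 + 3/38 = 11/38
  P(X=3) = 1/38 + 1/38 + 0 + 5/38 = 7/38
H(X) = -[(7/19)·log₂(7/19) + (3/19)·log₂(3/19) + (11/38)·log₂(11/38) + (7/38)·log₂(7/38)]
  = 0.5307 + 0.4205 + 0.5177 + 0.4496 = 1.9185 bits

H(Y|X) = H(X,Y) - H(X) = 3.2089 - 1.9185 = 1.2904 bits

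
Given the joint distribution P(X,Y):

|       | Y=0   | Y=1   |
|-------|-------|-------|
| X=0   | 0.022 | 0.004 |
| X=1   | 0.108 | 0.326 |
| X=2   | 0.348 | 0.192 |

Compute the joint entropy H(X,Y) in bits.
2.0140 bits

H(X,Y) = -Σ_{x,y} P(x,y) log₂ P(x,y). Per-cell terms -P(x,y)·log₂P(x,y):
  X=0: 0.1211, 0.0319
  X=1: 0.3468, 0.5272
  X=2: 0.5299, 0.4571
Sum of the 6 terms: H(X,Y) = 2.0140 bits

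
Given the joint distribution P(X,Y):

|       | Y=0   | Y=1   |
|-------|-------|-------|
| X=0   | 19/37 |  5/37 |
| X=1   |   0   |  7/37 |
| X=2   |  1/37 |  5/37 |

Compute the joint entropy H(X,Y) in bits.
1.8694 bits

H(X,Y) = -Σ_{x,y} P(x,y) log₂ P(x,y). Per-cell terms -P(x,y)·log₂P(x,y):
  X=0: 0.49376, 0.39021
  X=1: 0.00000, 0.45445
  X=2: 0.14080, 0.39021
  (cells with P = 0 contribute 0)
Sum of the 6 terms: H(X,Y) = 1.8694 bits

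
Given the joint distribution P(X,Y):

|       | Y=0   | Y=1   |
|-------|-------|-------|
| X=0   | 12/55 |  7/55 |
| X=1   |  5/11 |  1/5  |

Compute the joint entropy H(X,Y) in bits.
1.8392 bits

H(X,Y) = -Σ_{x,y} P(x,y) log₂ P(x,y). Per-cell terms -P(x,y)·log₂P(x,y):
  X=0: 0.47921, 0.37851
  X=1: 0.51705, 0.46439
Sum of the 4 terms: H(X,Y) = 1.8392 bits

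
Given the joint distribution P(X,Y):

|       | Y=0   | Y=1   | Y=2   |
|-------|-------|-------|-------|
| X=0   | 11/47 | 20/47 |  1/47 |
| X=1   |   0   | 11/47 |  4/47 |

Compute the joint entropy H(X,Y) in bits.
1.9259 bits

H(X,Y) = -Σ_{x,y} P(x,y) log₂ P(x,y). Per-cell terms -P(x,y)·log₂P(x,y):
  X=0: 0.490356, 0.524536, 0.118183
  X=1: 0.000000, 0.490356, 0.302518
  (cells with P = 0 contribute 0)
Sum of the 6 terms: H(X,Y) = 1.9259 bits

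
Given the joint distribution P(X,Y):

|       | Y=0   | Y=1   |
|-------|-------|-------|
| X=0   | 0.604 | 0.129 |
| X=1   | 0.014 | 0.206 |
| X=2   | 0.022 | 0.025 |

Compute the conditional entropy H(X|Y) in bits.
0.6877 bits

H(X|Y) = H(X,Y) - H(Y)

H(X,Y) = -Σ_{x,y} P(x,y) log₂ P(x,y). Per-cell terms -P(x,y)·log₂P(x,y):
  X=0: 0.43934, 0.38114
  X=1: 0.08622, 0.46953
  X=2: 0.12114, 0.13305
Sum of the 6 terms: H(X,Y) = 1.6304 bits

Marginal of Y (column sums):
  P(Y=0) = 0.604 + 0.014 + 0.022 = 0.640
  P(Y=1) = 0.129 + 0.206 + 0.025 = 0.360
H(Y) = -[0.640·log₂(0.640) + 0.360·log₂(0.360)]
  = 0.41207 + 0.53062 = 0.9427 bits

H(X|Y) = H(X,Y) - H(Y) = 1.6304 - 0.9427 = 0.6877 bits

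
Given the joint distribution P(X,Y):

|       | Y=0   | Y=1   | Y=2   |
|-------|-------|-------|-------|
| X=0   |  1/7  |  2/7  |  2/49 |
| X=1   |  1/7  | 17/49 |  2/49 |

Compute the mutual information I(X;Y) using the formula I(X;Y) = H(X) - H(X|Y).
0.0016 bits

I(X;Y) = H(X) - H(X|Y)

Marginal of X (row sums):
  P(X=0) = 1/7 + 2/7 + 2/49 = 23/49
  P(X=1) = 1/7 + 17/49 + 2/49 = 26/49
H(X) = -[(23/49)·log₂(23/49) + (26/49)·log₂(26/49)]
  = 0.51217 + 0.48512 = 0.99729 bits

Marginal of Y (column sums):
  P(Y=0) = 1/7 + 1/7 = 2/7
  P(Y=1) = 2/7 + 17/49 = 31/49
  P(Y=2) = 2/49 + 2/49 = 4/49
H(X|Y) = Σ_y P(y)·H(X|Y=y):
  Y=0: P(Y=0) = 2/7, P(X|Y=0) = (1/2, 1/2) → H(X|Y=0) = 1.00000
  Y=1: P(Y=1) = 31/49, P(X|Y=1) = (14/31, 17/31) → H(X|Y=1) = 0.99323
  Y=2: P(Y=2) = 4/49, P(X|Y=2) = (1/2, 1/2) → H(X|Y=2) = 1.00000
H(X|Y) = (2/7)·1.00000 + (31/49)·0.99323 + (4/49)·1.00000 = 0.99572 bits

I(X;Y) = H(X) - H(X|Y) = 0.99729 - 0.99572 = 0.0016 bits

Cross-check via I(X;Y) = H(X) + H(Y) - H(X,Y): computing H(Y) from the column sums and H(X,Y) from the 6 cells in the same way gives H(Y) = 1.22934 bits and H(X,Y) = 2.22506 bits, so
I(X;Y) = 0.99729 + 1.22934 - 2.22506 = 0.0016 bits ✓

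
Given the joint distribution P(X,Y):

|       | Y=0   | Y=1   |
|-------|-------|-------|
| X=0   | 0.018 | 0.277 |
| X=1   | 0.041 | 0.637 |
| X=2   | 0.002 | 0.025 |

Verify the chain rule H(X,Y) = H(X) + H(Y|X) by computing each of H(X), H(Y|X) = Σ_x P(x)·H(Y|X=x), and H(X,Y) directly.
H(X) = 1.0404 bits, H(Y|X) = 0.3313 bits, H(X,Y) = 1.3717 bits

Marginal of X (row sums):
  P(X=0) = 0.018 + 0.277 = 0.295
  P(X=1) = 0.041 + 0.637 = 0.678
  P(X=2) = 0.002 + 0.025 = 0.027
H(X) = -[0.295·log₂(0.295) + 0.678·log₂(0.678) + 0.027·log₂(0.027)]
  = 0.51956 + 0.38012 + 0.14069 = 1.0404 bits

H(Y|X) = Σ_x P(x)·H(Y|X=x):
  X=0: P(X=0) = 0.295, P(Y|X=0) = (18/295, 277/295) → H(Y|X=0) = 0.33147
  X=1: P(X=1) = 0.678, P(Y|X=1) = (41/678, 637/678) → H(Y|X=1) = 0.32932
  X=2: P(X=2) = 0.027, P(Y|X=2) = (2/27, 25/27) → H(Y|X=2) = 0.38095
H(Y|X) = 0.295·0.33147 + 0.678·0.32932 + 0.027·0.38095 = 0.3313 bits

H(X,Y) = -Σ_{x,y} P(x,y) log₂ P(x,y). Per-cell terms -P(x,y)·log₂P(x,y):
  X=0: 0.10433, 0.51302
  X=1: 0.18894, 0.41445
  X=2: 0.01793, 0.13305
Sum of the 6 terms: H(X,Y) = 1.3717 bits

Chain rule check:
  H(X) + H(Y|X) = 1.0404 + 0.3313 = 1.3717 bits
  H(X,Y) = 1.3717 bits
✓ Chain rule verified.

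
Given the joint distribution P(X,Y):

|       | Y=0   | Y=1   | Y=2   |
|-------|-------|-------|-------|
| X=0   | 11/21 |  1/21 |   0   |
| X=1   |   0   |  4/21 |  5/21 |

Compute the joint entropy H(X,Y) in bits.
1.6464 bits

H(X,Y) = -Σ_{x,y} P(x,y) log₂ P(x,y). Per-cell terms -P(x,y)·log₂P(x,y):
  X=0: 0.48865, 0.20916, 0.00000
  X=1: 0.00000, 0.45568, 0.49295
  (cells with P = 0 contribute 0)
Sum of the 6 terms: H(X,Y) = 1.6464 bits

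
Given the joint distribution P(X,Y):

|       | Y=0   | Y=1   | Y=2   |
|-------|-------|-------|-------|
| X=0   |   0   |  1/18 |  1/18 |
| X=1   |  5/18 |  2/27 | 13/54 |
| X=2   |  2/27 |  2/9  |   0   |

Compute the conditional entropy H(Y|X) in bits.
1.1902 bits

H(Y|X) = H(X,Y) - H(X)

H(X,Y) = -Σ_{x,y} P(x,y) log₂ P(x,y). Per-cell terms -P(x,y)·log₂P(x,y):
  X=0: 0.0000, 0.2317, 0.2317
  X=1: 0.5133, 0.2781, 0.4946
  X=2: 0.2781, 0.4822, 0.0000
  (cells with P = 0 contribute 0)
Sum of the 9 terms: H(X,Y) = 2.5097 bits

Marginal of X (row sums):
  P(X=0) = 0 + 1/18 + 1/18 = 1/9
  P(X=1) = 5/18 + 2/27 + 13/54 = 16/27
  P(X=2) = 2/27 + 2/9 + 0 = 8/27
H(X) = -[(1/9)·log₂(1/9) + (16/27)·log₂(16/27) + (8/27)·log₂(8/27)]
  = 0.3522 + 0.4473 + 0.5200 = 1.3195 bits

H(Y|X) = H(X,Y) - H(X) = 2.5097 - 1.3195 = 1.1902 bits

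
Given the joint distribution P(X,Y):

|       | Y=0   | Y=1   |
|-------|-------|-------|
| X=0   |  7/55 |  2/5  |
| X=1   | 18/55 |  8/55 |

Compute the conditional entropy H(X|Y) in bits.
0.8452 bits

H(X|Y) = H(X,Y) - H(Y)

H(X,Y) = -Σ_{x,y} P(x,y) log₂ P(x,y). Per-cell terms -P(x,y)·log₂P(x,y):
  X=0: 0.37851, 0.52877
  X=1: 0.52738, 0.40456
Sum of the 4 terms: H(X,Y) = 1.8392 bits

Marginal of Y (column sums):
  P(Y=0) = 7/55 + 18/55 = 5/11
  P(Y=1) = 2/5 + 8/55 = 6/11
H(Y) = -[(5/11)·log₂(5/11) + (6/11)·log₂(6/11)]
  = 0.51705 + 0.47698 = 0.9940 bits

H(X|Y) = H(X,Y) - H(Y) = 1.8392 - 0.9940 = 0.8452 bits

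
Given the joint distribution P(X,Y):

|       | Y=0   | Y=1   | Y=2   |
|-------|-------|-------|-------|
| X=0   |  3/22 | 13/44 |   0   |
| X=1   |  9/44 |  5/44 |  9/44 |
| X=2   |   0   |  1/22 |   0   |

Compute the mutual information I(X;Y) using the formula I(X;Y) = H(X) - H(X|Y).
0.3222 bits

I(X;Y) = H(X) - H(X|Y)

Marginal of X (row sums):
  P(X=0) = 3/22 + 13/44 + 0 = 19/44
  P(X=1) = 9/44 + 5/44 + 9/44 = 23/44
  P(X=2) = 0 + 1/22 + 0 = 1/22
H(X) = -[(19/44)·log₂(19/44) + (23/44)·log₂(23/44) + (1/22)·log₂(1/22)]
  = 0.5231495 + 0.4892046 + 0.2027014 = 1.2150555 bits

Marginal of Y (column sums):
  P(Y=0) = 3/22 + 9/44 + 0 = 15/44
  P(Y=1) = 13/44 + 5/44 + 1/22 = 5/11
  P(Y=2) = 0 + 9/44 + 0 = 9/44
H(X|Y) = Σ_y P(y)·H(X|Y=y):
  Y=0: P(Y=0) = 15/44, P(X|Y=0) = (2/5, 3/5, 0) → H(X|Y=0) = 0.9709506
  Y=1: P(Y=1) = 5/11, P(X|Y=1) = (13/20, 1/4, 1/10) → H(X|Y=1) = 1.2361603
  Y=2: P(Y=2) = 9/44, P(X|Y=2) = (0, 1, 0) → H(X|Y=2) = 0.0000000
H(X|Y) = (15/44)·0.9709506 + (5/11)·1.2361603 + (9/44)·0.0000000 = 0.8928969 bits

I(X;Y) = H(X) - H(X|Y) = 1.2150555 - 0.8928969 = 0.3222 bits

Cross-check via I(X;Y) = H(X) + H(Y) - H(X,Y): computing H(Y) from the column sums and H(X,Y) from the 9 cells in the same way gives H(Y) = 1.5146306 bits and H(X,Y) = 2.4075275 bits, so
I(X;Y) = 1.2150555 + 1.5146306 - 2.4075275 = 0.3222 bits ✓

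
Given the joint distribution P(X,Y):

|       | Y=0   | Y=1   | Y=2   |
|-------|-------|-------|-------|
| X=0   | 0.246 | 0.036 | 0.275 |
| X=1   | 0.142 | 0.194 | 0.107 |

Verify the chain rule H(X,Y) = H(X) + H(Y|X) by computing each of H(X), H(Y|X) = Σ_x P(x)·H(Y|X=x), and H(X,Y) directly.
H(X) = 0.9906 bits, H(Y|X) = 1.3958 bits, H(X,Y) = 2.3864 bits

Marginal of X (row sums):
  P(X=0) = 0.246 + 0.036 + 0.275 = 0.557
  P(X=1) = 0.142 + 0.194 + 0.107 = 0.443
H(X) = -[0.557·log₂(0.557) + 0.443·log₂(0.443)]
  = 0.47025 + 0.52036 = 0.9906 bits

H(Y|X) = Σ_x P(x)·H(Y|X=x):
  X=0: P(X=0) = 0.557, P(Y|X=0) = (246/557, 36/557, 275/557) → H(Y|X=0) = 1.27884
  X=1: P(X=1) = 0.443, P(Y|X=1) = (142/443, 194/443, 107/443) → H(Y|X=1) = 1.54289
H(Y|X) = 0.557·1.27884 + 0.443·1.54289 = 1.3958 bits

H(X,Y) = -Σ_{x,y} P(x,y) log₂ P(x,y). Per-cell terms -P(x,y)·log₂P(x,y):
  X=0: 0.49772, 0.17265, 0.51219
  X=1: 0.39988, 0.45898, 0.34500
Sum of the 6 terms: H(X,Y) = 2.3864 bits

Chain rule check:
  H(X) + H(Y|X) = 0.9906 + 1.3958 = 2.3864 bits
  H(X,Y) = 2.3864 bits
✓ Chain rule verified.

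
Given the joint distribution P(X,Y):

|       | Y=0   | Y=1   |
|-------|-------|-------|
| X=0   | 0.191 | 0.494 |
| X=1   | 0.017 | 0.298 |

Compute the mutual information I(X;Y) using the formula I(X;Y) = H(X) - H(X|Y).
0.0573 bits

I(X;Y) = H(X) - H(X|Y)

Marginal of X (row sums):
  P(X=0) = 0.191 + 0.494 = 0.685
  P(X=1) = 0.017 + 0.298 = 0.315
H(X) = -[0.685·log₂(0.685) + 0.315·log₂(0.315)]
  = 0.3739 + 0.5250 = 0.8989 bits

Marginal of Y (column sums):
  P(Y=0) = 0.191 + 0.017 = 0.208
  P(Y=1) = 0.494 + 0.298 = 0.792
H(X|Y) = Σ_y P(y)·H(X|Y=y):
  Y=0: P(Y=0) = 0.208, P(X|Y=0) = (191/208, 17/208) → H(X|Y=0) = 0.4082
  Y=1: P(Y=1) = 0.792, P(X|Y=1) = (247/396, 149/396) → H(X|Y=1) = 0.9554
H(X|Y) = 0.208·0.4082 + 0.792·0.9554 = 0.8416 bits

I(X;Y) = H(X) - H(X|Y) = 0.8989 - 0.8416 = 0.0573 bits

Cross-check via I(X;Y) = H(X) + H(Y) - H(X,Y): computing H(Y) from the column sums and H(X,Y) from the 4 cells in the same way gives H(Y) = 0.7376 bits and H(X,Y) = 1.5792 bits, so
I(X;Y) = 0.8989 + 0.7376 - 1.5792 = 0.0573 bits ✓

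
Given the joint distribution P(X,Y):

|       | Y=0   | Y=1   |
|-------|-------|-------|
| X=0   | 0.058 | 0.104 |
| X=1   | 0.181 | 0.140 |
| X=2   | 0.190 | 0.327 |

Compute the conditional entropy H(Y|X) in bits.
0.9602 bits

H(Y|X) = H(X,Y) - H(X)

H(X,Y) = -Σ_{x,y} P(x,y) log₂ P(x,y). Per-cell terms -P(x,y)·log₂P(x,y):
  X=0: 0.238253, 0.339596
  X=1: 0.446335, 0.397110
  X=2: 0.455226, 0.527332
Sum of the 6 terms: H(X,Y) = 2.403852 bits

Marginal of X (row sums):
  P(X=0) = 0.058 + 0.104 = 0.162
  P(X=1) = 0.181 + 0.140 = 0.321
  P(X=2) = 0.190 + 0.327 = 0.517
H(X) = -[0.162·log₂(0.162) + 0.321·log₂(0.321) + 0.517·log₂(0.517)]
  = 0.425401 + 0.526233 + 0.492062 = 1.443696 bits

H(Y|X) = H(X,Y) - H(X) = 2.403852 - 1.443696 = 0.9602 bits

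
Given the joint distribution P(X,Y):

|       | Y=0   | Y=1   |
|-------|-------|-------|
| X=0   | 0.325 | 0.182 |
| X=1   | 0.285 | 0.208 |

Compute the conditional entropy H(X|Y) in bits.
0.9969 bits

H(X|Y) = H(X,Y) - H(Y)

H(X,Y) = -Σ_{x,y} P(x,y) log₂ P(x,y). Per-cell terms -P(x,y)·log₂P(x,y):
  X=0: 0.5270, 0.4474
  X=1: 0.5161, 0.4712
Sum of the 4 terms: H(X,Y) = 1.9617 bits

Marginal of Y (column sums):
  P(Y=0) = 0.325 + 0.285 = 0.610
  P(Y=1) = 0.182 + 0.208 = 0.390
H(Y) = -[0.610·log₂(0.610) + 0.390·log₂(0.390)]
  = 0.4350 + 0.5298 = 0.9648 bits

H(X|Y) = H(X,Y) - H(Y) = 1.9617 - 0.9648 = 0.9969 bits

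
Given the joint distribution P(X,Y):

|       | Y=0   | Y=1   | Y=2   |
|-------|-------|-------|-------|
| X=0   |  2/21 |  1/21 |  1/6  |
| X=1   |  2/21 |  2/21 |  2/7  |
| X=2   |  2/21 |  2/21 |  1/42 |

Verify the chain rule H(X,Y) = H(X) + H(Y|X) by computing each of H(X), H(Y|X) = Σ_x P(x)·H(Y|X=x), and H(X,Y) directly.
H(X) = 1.5096 bits, H(Y|X) = 1.3905 bits, H(X,Y) = 2.9001 bits

Marginal of X (row sums):
  P(X=0) = 2/21 + 1/21 + 1/6 = 13/42
  P(X=1) = 2/21 + 2/21 + 2/7 = 10/21
  P(X=2) = 2/21 + 2/21 + 1/42 = 3/14
H(X) = -[(13/42)·log₂(13/42) + (10/21)·log₂(10/21) + (3/14)·log₂(3/14)]
  = 0.5236764 + 0.5097092 + 0.4762269 = 1.5096 bits

H(Y|X) = Σ_x P(x)·H(Y|X=x):
  X=0: P(X=0) = 13/42, P(Y|X=0) = (4/13, 2/13, 7/13) → H(Y|X=0) = 1.4195563
  X=1: P(X=1) = 10/21, P(Y|X=1) = (1/5, 1/5, 3/5) → H(Y|X=1) = 1.3709506
  X=2: P(X=2) = 3/14, P(Y|X=2) = (4/9, 4/9, 1/9) → H(Y|X=2) = 1.3921472
H(Y|X) = (13/42)·1.4195563 + (10/21)·1.3709506 + (3/14)·1.3921472 = 1.3905 bits

H(X,Y) = -Σ_{x,y} P(x,y) log₂ P(x,y). Per-cell terms -P(x,y)·log₂P(x,y):
  X=0: 0.3230778, 0.2091580, 0.4308271
  X=1: 0.3230778, 0.3230778, 0.5163871
  X=2: 0.3230778, 0.3230778, 0.1283885
Sum of the 9 terms: H(X,Y) = 2.9001 bits

Chain rule check:
  H(X) + H(Y|X) = 1.5096 + 1.3905 = 2.9001 bits
  H(X,Y) = 2.9001 bits
✓ Chain rule verified.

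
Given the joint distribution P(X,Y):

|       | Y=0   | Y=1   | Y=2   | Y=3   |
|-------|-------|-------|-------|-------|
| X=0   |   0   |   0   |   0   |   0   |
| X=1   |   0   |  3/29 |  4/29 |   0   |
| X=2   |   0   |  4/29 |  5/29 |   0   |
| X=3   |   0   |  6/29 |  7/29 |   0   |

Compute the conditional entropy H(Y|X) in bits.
0.9917 bits

H(Y|X) = H(X,Y) - H(X)

H(X,Y) = -Σ_{x,y} P(x,y) log₂ P(x,y). Per-cell terms -P(x,y)·log₂P(x,y):
  X=0: 0.00000, 0.00000, 0.00000, 0.00000
  X=1: 0.00000, 0.33859, 0.39420, 0.00000
  X=2: 0.00000, 0.39420, 0.43725, 0.00000
  X=3: 0.00000, 0.47028, 0.49498, 0.00000
  (cells with P = 0 contribute 0)
Sum of the 16 terms: H(X,Y) = 2.5295 bits

Marginal of X (row sums):
  P(X=0) = 0 + 0 + 0 + 0 = 0
  P(X=1) = 0 + 3/29 + 4/29 + 0 = 7/29
  P(X=2) = 0 + 4/29 + 5/29 + 0 = 9/29
  P(X=3) = 0 + 6/29 + 7/29 + 0 = 13/29
H(X) = -[(7/29)·log₂(7/29) + (9/29)·log₂(9/29) + (13/29)·log₂(13/29)]   (outcomes with P = 0 contribute 0)
  = 0.49498 + 0.52388 + 0.51890 = 1.5378 bits

H(Y|X) = H(X,Y) - H(X) = 2.5295 - 1.5378 = 0.9917 bits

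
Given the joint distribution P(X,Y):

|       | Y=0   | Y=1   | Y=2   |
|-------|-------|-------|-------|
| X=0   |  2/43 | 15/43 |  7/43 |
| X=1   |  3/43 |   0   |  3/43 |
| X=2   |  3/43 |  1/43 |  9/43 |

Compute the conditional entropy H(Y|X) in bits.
1.1769 bits

H(Y|X) = H(X,Y) - H(X)

H(X,Y) = -Σ_{x,y} P(x,y) log₂ P(x,y). Per-cell terms -P(x,y)·log₂P(x,y):
  X=0: 0.20587, 0.53001, 0.42633
  X=1: 0.26800, 0.00000, 0.26800
  X=2: 0.26800, 0.12619, 0.47226
  (cells with P = 0 contribute 0)
Sum of the 9 terms: H(X,Y) = 2.5647 bits

Marginal of X (row sums):
  P(X=0) = 2/43 + 15/43 + 7/43 = 24/43
  P(X=1) = 3/43 + 0 + 3/43 = 6/43
  P(X=2) = 3/43 + 1/43 + 9/43 = 13/43
H(X) = -[(24/43)·log₂(24/43) + (6/43)·log₂(6/43) + (13/43)·log₂(13/43)]
  = 0.46956 + 0.39646 + 0.52176 = 1.3878 bits

H(Y|X) = H(X,Y) - H(X) = 2.5647 - 1.3878 = 1.1769 bits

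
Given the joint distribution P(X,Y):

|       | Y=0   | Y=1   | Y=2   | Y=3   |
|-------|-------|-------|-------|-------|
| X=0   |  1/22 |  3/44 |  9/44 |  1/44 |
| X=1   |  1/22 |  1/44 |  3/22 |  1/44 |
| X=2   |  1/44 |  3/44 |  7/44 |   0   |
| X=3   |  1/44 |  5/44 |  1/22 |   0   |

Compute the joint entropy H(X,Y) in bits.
3.3956 bits

H(X,Y) = -Σ_{x,y} P(x,y) log₂ P(x,y). Per-cell terms -P(x,y)·log₂P(x,y):
  X=0: 0.20270, 0.26417, 0.46831, 0.12408
  X=1: 0.20270, 0.12408, 0.39197, 0.12408
  X=2: 0.12408, 0.26417, 0.42192, 0.00000
  X=3: 0.12408, 0.35653, 0.20270, 0.00000
  (cells with P = 0 contribute 0)
Sum of the 16 terms: H(X,Y) = 3.3956 bits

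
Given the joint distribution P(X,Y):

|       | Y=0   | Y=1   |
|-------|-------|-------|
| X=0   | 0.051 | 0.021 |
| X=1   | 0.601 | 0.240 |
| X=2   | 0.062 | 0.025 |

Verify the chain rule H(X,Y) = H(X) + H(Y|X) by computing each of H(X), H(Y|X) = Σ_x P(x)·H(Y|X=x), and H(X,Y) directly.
H(X) = 0.7899 bits, H(Y|X) = 0.8635 bits, H(X,Y) = 1.6534 bits

Marginal of X (row sums):
  P(X=0) = 0.051 + 0.021 = 0.072
  P(X=1) = 0.601 + 0.240 = 0.841
  P(X=2) = 0.062 + 0.025 = 0.087
H(X) = -[0.072·log₂(0.072) + 0.841·log₂(0.841) + 0.087·log₂(0.087)]
  = 0.27330 + 0.21010 + 0.30649 = 0.7899 bits

H(Y|X) = Σ_x P(x)·H(Y|X=x):
  X=0: P(X=0) = 0.072, P(Y|X=0) = (17/24, 7/24) → H(Y|X=0) = 0.87086
  X=1: P(X=1) = 0.841, P(Y|X=1) = (601/841, 240/841) → H(Y|X=1) = 0.86267
  X=2: P(X=2) = 0.087, P(Y|X=2) = (62/87, 25/87) → H(Y|X=2) = 0.86528
H(Y|X) = 0.072·0.87086 + 0.841·0.86267 + 0.087·0.86528 = 0.8635 bits

H(X,Y) = -Σ_{x,y} P(x,y) log₂ P(x,y). Per-cell terms -P(x,y)·log₂P(x,y):
  X=0: 0.21896, 0.11704
  X=1: 0.44147, 0.49413
  X=2: 0.24872, 0.13305
Sum of the 6 terms: H(X,Y) = 1.6534 bits

Chain rule check:
  H(X) + H(Y|X) = 0.7899 + 0.8635 = 1.6534 bits
  H(X,Y) = 1.6534 bits
✓ Chain rule verified.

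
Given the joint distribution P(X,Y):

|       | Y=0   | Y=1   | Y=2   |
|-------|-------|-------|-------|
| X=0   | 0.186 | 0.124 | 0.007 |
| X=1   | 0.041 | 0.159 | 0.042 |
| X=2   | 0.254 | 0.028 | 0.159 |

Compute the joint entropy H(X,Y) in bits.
2.7462 bits

H(X,Y) = -Σ_{x,y} P(x,y) log₂ P(x,y). Per-cell terms -P(x,y)·log₂P(x,y):
  X=0: 0.45135, 0.37344, 0.05011
  X=1: 0.18894, 0.42181, 0.19209
  X=2: 0.50218, 0.14444, 0.42181
Sum of the 9 terms: H(X,Y) = 2.7462 bits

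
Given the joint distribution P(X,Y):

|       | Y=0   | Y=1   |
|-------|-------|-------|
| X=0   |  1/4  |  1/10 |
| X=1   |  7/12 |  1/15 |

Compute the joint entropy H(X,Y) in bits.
1.5463 bits

H(X,Y) = -Σ_{x,y} P(x,y) log₂ P(x,y). Per-cell terms -P(x,y)·log₂P(x,y):
  X=0: 0.5000, 0.3322
  X=1: 0.4536, 0.2605
Sum of the 4 terms: H(X,Y) = 1.5463 bits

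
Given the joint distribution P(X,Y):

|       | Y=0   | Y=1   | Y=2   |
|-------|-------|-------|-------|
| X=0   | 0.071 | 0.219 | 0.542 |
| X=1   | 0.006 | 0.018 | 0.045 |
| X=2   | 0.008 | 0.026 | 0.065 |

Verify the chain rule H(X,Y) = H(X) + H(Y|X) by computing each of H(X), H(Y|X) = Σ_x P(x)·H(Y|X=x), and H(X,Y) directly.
H(X) = 0.8172 bits, H(Y|X) = 1.2114 bits, H(X,Y) = 2.0286 bits

Marginal of X (row sums):
  P(X=0) = 0.071 + 0.219 + 0.542 = 0.832
  P(X=1) = 0.006 + 0.018 + 0.045 = 0.069
  P(X=2) = 0.008 + 0.026 + 0.065 = 0.099
H(X) = -[0.832·log₂(0.832) + 0.069·log₂(0.069) + 0.099·log₂(0.099)]
  = 0.22077 + 0.26615 + 0.33031 = 0.8172 bits

H(Y|X) = Σ_x P(x)·H(Y|X=x):
  X=0: P(X=0) = 0.832, P(Y|X=0) = (71/832, 219/832, 271/416) → H(Y|X=0) = 1.21266
  X=1: P(X=1) = 0.069, P(Y|X=1) = (2/23, 6/23, 15/23) → H(Y|X=1) = 1.21430
  X=2: P(X=2) = 0.099, P(Y|X=2) = (8/99, 26/99, 65/99) → H(Y|X=2) = 1.19839
H(Y|X) = 0.832·1.21266 + 0.069·1.21430 + 0.099·1.19839 = 1.2114 bits

H(X,Y) = -Σ_{x,y} P(x,y) log₂ P(x,y). Per-cell terms -P(x,y)·log₂P(x,y):
  X=0: 0.27094, 0.47983, 0.47893
  X=1: 0.04428, 0.10433, 0.20133
  X=2: 0.05573, 0.13690, 0.25632
Sum of the 9 terms: H(X,Y) = 2.0286 bits

Chain rule check:
  H(X) + H(Y|X) = 0.8172 + 1.2114 = 2.0286 bits
  H(X,Y) = 2.0286 bits
✓ Chain rule verified.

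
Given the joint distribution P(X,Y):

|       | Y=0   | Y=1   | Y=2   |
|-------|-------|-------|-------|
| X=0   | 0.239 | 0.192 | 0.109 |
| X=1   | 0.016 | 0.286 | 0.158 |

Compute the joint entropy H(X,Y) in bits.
2.3317 bits

H(X,Y) = -Σ_{x,y} P(x,y) log₂ P(x,y). Per-cell terms -P(x,y)·log₂P(x,y):
  X=0: 0.4935, 0.4571, 0.3485
  X=1: 0.0955, 0.5165, 0.4206
Sum of the 6 terms: H(X,Y) = 2.3317 bits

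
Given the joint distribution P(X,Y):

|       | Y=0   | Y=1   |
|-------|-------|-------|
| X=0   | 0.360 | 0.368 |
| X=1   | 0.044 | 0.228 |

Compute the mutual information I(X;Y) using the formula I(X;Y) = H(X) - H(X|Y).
0.0716 bits

I(X;Y) = H(X) - H(X|Y)

Marginal of X (row sums):
  P(X=0) = 0.360 + 0.368 = 0.728
  P(X=1) = 0.044 + 0.228 = 0.272
H(X) = -[0.728·log₂(0.728) + 0.272·log₂(0.272)]
  = 0.3334 + 0.5109 = 0.8443 bits

Marginal of Y (column sums):
  P(Y=0) = 0.360 + 0.044 = 0.404
  P(Y=1) = 0.368 + 0.228 = 0.596
H(X|Y) = Σ_y P(y)·H(X|Y=y):
  Y=0: P(Y=0) = 0.404, P(X|Y=0) = (90/101, 11/101) → H(X|Y=0) = 0.4966
  Y=1: P(Y=1) = 0.596, P(X|Y=1) = (92/149, 57/149) → H(X|Y=1) = 0.9598
H(X|Y) = 0.404·0.4966 + 0.596·0.9598 = 0.7727 bits

I(X;Y) = H(X) - H(X|Y) = 0.8443 - 0.7727 = 0.0716 bits

Cross-check via I(X;Y) = H(X) + H(Y) - H(X,Y): computing H(Y) from the column sums and H(X,Y) from the 4 cells in the same way gives H(Y) = 0.9732 bits and H(X,Y) = 1.7459 bits, so
I(X;Y) = 0.8443 + 0.9732 - 1.7459 = 0.0716 bits ✓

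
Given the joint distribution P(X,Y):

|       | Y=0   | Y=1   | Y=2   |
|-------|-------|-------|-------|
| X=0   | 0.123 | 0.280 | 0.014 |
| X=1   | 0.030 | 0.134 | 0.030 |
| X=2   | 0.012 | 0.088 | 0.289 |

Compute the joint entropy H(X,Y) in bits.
2.5671 bits

H(X,Y) = -Σ_{x,y} P(x,y) log₂ P(x,y). Per-cell terms -P(x,y)·log₂P(x,y):
  X=0: 0.37186, 0.51422, 0.08622
  X=1: 0.15177, 0.38856, 0.15177
  X=2: 0.07657, 0.30856, 0.51756
Sum of the 9 terms: H(X,Y) = 2.5671 bits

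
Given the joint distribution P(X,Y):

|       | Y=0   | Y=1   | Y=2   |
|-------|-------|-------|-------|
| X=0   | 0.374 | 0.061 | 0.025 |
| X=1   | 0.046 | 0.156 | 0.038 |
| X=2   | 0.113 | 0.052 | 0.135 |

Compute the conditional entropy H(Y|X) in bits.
1.1483 bits

H(Y|X) = H(X,Y) - H(X)

H(X,Y) = -Σ_{x,y} P(x,y) log₂ P(x,y). Per-cell terms -P(x,y)·log₂P(x,y):
  X=0: 0.53066, 0.24614, 0.13305
  X=1: 0.20434, 0.41814, 0.17928
  X=2: 0.35545, 0.22180, 0.39001
Sum of the 9 terms: H(X,Y) = 2.6789 bits

Marginal of X (row sums):
  P(X=0) = 0.374 + 0.061 + 0.025 = 0.460
  P(X=1) = 0.046 + 0.156 + 0.038 = 0.240
  P(X=2) = 0.113 + 0.052 + 0.135 = 0.300
H(X) = -[0.460·log₂(0.460) + 0.240·log₂(0.240) + 0.300·log₂(0.300)]
  = 0.51534 + 0.49413 + 0.52109 = 1.5306 bits

H(Y|X) = H(X,Y) - H(X) = 2.6789 - 1.5306 = 1.1483 bits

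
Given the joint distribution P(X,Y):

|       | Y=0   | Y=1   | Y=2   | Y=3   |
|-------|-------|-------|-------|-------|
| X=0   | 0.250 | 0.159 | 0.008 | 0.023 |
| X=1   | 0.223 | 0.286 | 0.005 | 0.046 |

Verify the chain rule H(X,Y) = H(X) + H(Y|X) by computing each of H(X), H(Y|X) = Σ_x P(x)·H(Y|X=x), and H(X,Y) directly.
H(X) = 0.9896 bits, H(Y|X) = 1.3549 bits, H(X,Y) = 2.3445 bits

Marginal of X (row sums):
  P(X=0) = 0.250 + 0.159 + 0.008 + 0.023 = 0.440
  P(X=1) = 0.223 + 0.286 + 0.005 + 0.046 = 0.560
H(X) = -[0.440·log₂(0.440) + 0.560·log₂(0.560)]
  = 0.52115 + 0.46844 = 0.9896 bits

H(Y|X) = Σ_x P(x)·H(Y|X=x):
  X=0: P(X=0) = 0.440, P(Y|X=0) = (25/44, 159/440, 1/55, 23/440) → H(Y|X=0) = 1.32173
  X=1: P(X=1) = 0.560, P(Y|X=1) = (223/560, 143/280, 1/112, 23/280) → H(Y|X=1) = 1.38104
H(Y|X) = 0.440·1.32173 + 0.560·1.38104 = 1.3549 bits

H(X,Y) = -Σ_{x,y} P(x,y) log₂ P(x,y). Per-cell terms -P(x,y)·log₂P(x,y):
  X=0: 0.50000, 0.42181, 0.05573, 0.12517
  X=1: 0.48277, 0.51649, 0.03822, 0.20434
Sum of the 8 terms: H(X,Y) = 2.3445 bits

Chain rule check:
  H(X) + H(Y|X) = 0.9896 + 1.3549 = 2.3445 bits
  H(X,Y) = 2.3445 bits
✓ Chain rule verified.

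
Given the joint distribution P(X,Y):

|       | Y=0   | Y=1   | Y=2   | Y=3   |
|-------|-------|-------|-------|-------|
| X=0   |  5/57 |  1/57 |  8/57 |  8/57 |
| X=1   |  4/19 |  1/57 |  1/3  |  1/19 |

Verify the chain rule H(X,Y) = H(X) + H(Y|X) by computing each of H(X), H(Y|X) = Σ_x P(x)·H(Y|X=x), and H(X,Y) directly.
H(X) = 0.9621 bits, H(Y|X) = 1.5708 bits, H(X,Y) = 2.5330 bits

Marginal of X (row sums):
  P(X=0) = 5/57 + 1/57 + 8/57 + 8/57 = 22/57
  P(X=1) = 4/19 + 1/57 + 1/3 + 1/19 = 35/57
H(X) = -[(22/57)·log₂(22/57) + (35/57)·log₂(35/57)]
  = 0.530107 + 0.432039 = 0.9621 bits

H(Y|X) = Σ_x P(x)·H(Y|X=x):
  X=0: P(X=0) = 22/57, P(Y|X=0) = (5/22, 1/22, 4/11, 4/11) → H(Y|X=0) = 1.749903
  X=1: P(X=1) = 35/57, P(Y|X=1) = (12/35, 1/35, 19/35, 3/35) → H(Y|X=1) = 1.458281
H(Y|X) = (22/57)·1.749903 + (35/57)·1.458281 = 1.5708 bits

H(X,Y) = -Σ_{x,y} P(x,y) log₂ P(x,y). Per-cell terms -P(x,y)·log₂P(x,y):
  X=0: 0.307979, 0.102331, 0.397599, 0.397599
  X=1: 0.473248, 0.102331, 0.528321, 0.223575
Sum of the 8 terms: H(X,Y) = 2.5330 bits

Chain rule check:
  H(X) + H(Y|X) = 0.9621 + 1.5708 = 2.5329 bits
  H(X,Y) = 2.5330 bits
✓ Chain rule verified (Δ = 0.0001 is 4-dp rounding noise: each of the three values was rounded independently).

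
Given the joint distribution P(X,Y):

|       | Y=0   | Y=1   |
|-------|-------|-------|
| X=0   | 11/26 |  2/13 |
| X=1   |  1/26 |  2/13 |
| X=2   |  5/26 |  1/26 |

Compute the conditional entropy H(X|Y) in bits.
1.2443 bits

H(X|Y) = H(X,Y) - H(Y)

H(X,Y) = -Σ_{x,y} P(x,y) log₂ P(x,y). Per-cell terms -P(x,y)·log₂P(x,y):
  X=0: 0.52504, 0.41545
  X=1: 0.18079, 0.41545
  X=2: 0.45741, 0.18079
Sum of the 6 terms: H(X,Y) = 2.1749 bits

Marginal of Y (column sums):
  P(Y=0) = 11/26 + 1/26 + 5/26 = 17/26
  P(Y=1) = 2/13 + 2/13 + 1/26 = 9/26
H(Y) = -[(17/26)·log₂(17/26) + (9/26)·log₂(9/26)]
  = 0.40079 + 0.52979 = 0.9306 bits

H(X|Y) = H(X,Y) - H(Y) = 2.1749 - 0.9306 = 1.2443 bits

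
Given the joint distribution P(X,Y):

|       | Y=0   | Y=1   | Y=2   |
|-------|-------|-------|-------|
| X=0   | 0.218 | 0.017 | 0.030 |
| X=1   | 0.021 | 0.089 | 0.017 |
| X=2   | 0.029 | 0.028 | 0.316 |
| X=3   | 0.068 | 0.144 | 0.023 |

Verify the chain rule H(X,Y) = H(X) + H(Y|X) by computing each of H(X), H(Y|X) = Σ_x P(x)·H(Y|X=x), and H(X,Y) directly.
H(X) = 1.9075 bits, H(Y|X) = 0.9601 bits, H(X,Y) = 2.8676 bits

Marginal of X (row sums):
  P(X=0) = 0.218 + 0.017 + 0.030 = 0.265
  P(X=1) = 0.021 + 0.089 + 0.017 = 0.127
  P(X=2) = 0.029 + 0.028 + 0.316 = 0.373
  P(X=3) = 0.068 + 0.144 + 0.023 = 0.235
H(X) = -[0.265·log₂(0.265) + 0.127·log₂(0.127) + 0.373·log₂(0.373) + 0.235·log₂(0.235)]
  = 0.50772 + 0.37809 + 0.53069 + 0.49098 = 1.9075 bits

H(Y|X) = Σ_x P(x)·H(Y|X=x):
  X=0: P(X=0) = 0.265, P(Y|X=0) = (218/265, 17/265, 6/53) → H(Y|X=0) = 0.84171
  X=1: P(X=1) = 0.127, P(Y|X=1) = (21/127, 89/127, 17/127) → H(Y|X=1) = 1.17714
  X=2: P(X=2) = 0.373, P(Y|X=2) = (29/373, 28/373, 316/373) → H(Y|X=2) = 0.76962
  X=3: P(X=3) = 0.235, P(Y|X=3) = (68/235, 144/235, 23/235) → H(Y|X=3) = 1.27882
H(Y|X) = 0.265·0.84171 + 0.127·1.17714 + 0.373·0.76962 + 0.235·1.27882 = 0.9601 bits

H(X,Y) = -Σ_{x,y} P(x,y) log₂ P(x,y). Per-cell terms -P(x,y)·log₂P(x,y):
  X=0: 0.47908, 0.09993, 0.15177
  X=1: 0.11704, 0.31061, 0.09993
  X=2: 0.14813, 0.14444, 0.52519
  X=3: 0.26373, 0.40260, 0.12517
Sum of the 12 terms: H(X,Y) = 2.8676 bits

Chain rule check:
  H(X) + H(Y|X) = 1.9075 + 0.9601 = 2.8676 bits
  H(X,Y) = 2.8676 bits
✓ Chain rule verified.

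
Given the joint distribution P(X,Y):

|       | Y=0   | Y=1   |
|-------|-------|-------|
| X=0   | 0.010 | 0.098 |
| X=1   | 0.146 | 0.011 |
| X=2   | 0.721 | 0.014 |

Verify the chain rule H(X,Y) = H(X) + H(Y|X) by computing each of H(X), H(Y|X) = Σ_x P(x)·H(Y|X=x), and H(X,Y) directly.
H(X) = 1.0926 bits, H(Y|X) = 0.2056 bits, H(X,Y) = 1.2982 bits

Marginal of X (row sums):
  P(X=0) = 0.010 + 0.098 = 0.108
  P(X=1) = 0.146 + 0.011 = 0.157
  P(X=2) = 0.721 + 0.014 = 0.735
H(X) = -[0.108·log₂(0.108) + 0.157·log₂(0.157) + 0.735·log₂(0.735)]
  = 0.34678 + 0.41937 + 0.32648 = 1.0926 bits

H(Y|X) = Σ_x P(x)·H(Y|X=x):
  X=0: P(X=0) = 0.108, P(Y|X=0) = (5/54, 49/54) → H(Y|X=0) = 0.44506
  X=1: P(X=1) = 0.157, P(Y|X=1) = (146/157, 11/157) → H(Y|X=1) = 0.36616
  X=2: P(X=2) = 0.735, P(Y|X=2) = (103/105, 2/105) → H(Y|X=2) = 0.13606
H(Y|X) = 0.108·0.44506 + 0.157·0.36616 + 0.735·0.13606 = 0.2056 bits

H(X,Y) = -Σ_{x,y} P(x,y) log₂ P(x,y). Per-cell terms -P(x,y)·log₂P(x,y):
  X=0: 0.06644, 0.32841
  X=1: 0.40529, 0.07157
  X=2: 0.34026, 0.08622
Sum of the 6 terms: H(X,Y) = 1.2982 bits

Chain rule check:
  H(X) + H(Y|X) = 1.0926 + 0.2056 = 1.2982 bits
  H(X,Y) = 1.2982 bits
✓ Chain rule verified.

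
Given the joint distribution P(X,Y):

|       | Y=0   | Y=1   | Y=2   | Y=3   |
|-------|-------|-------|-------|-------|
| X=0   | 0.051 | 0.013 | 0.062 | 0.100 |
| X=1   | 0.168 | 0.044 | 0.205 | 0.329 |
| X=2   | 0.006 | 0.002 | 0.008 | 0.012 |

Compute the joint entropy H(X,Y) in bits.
2.7028 bits

H(X,Y) = -Σ_{x,y} P(x,y) log₂ P(x,y). Per-cell terms -P(x,y)·log₂P(x,y):
  X=0: 0.2190, 0.0814, 0.2487, 0.3322
  X=1: 0.4323, 0.1983, 0.4687, 0.5277
  X=2: 0.0443, 0.0179, 0.0557, 0.0766
Sum of the 12 terms: H(X,Y) = 2.7028 bits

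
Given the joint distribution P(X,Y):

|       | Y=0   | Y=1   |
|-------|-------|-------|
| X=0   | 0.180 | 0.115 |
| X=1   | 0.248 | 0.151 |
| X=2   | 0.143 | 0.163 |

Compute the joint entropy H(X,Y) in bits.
2.5427 bits

H(X,Y) = -Σ_{x,y} P(x,y) log₂ P(x,y). Per-cell terms -P(x,y)·log₂P(x,y):
  X=0: 0.44531, 0.35883
  X=1: 0.49887, 0.41183
  X=2: 0.40125, 0.42658
Sum of the 6 terms: H(X,Y) = 2.5427 bits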